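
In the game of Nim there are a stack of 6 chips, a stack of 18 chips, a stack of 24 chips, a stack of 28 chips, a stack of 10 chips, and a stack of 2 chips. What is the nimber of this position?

In binary:
  00110  (6)
  10010  (18)
  11000  (24)
  11100  (28)
  01010  (10)
  00010  (2)
  -----
  11000  (24)

24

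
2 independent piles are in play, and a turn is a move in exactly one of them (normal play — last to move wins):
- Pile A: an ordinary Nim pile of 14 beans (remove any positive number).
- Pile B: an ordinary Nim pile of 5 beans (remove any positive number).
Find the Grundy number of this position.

11

Pile A is a plain Nim pile of size 14, so its Grundy value is 14.
Pile B is a plain Nim pile of size 5, so its Grundy value is 5.
By the Sprague-Grundy theorem, the Grundy value of a sum of independent games is the XOR of the component values.
Combined value = 14 ⊕ 5 = 11.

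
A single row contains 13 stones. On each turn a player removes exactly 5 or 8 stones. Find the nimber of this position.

0

Grundy values for subtraction set {5, 8}:
g(0) = mex{} = 0
g(1) = mex{} = 0
g(2) = mex{} = 0
g(3) = mex{} = 0
g(4) = mex{} = 0
g(5) = mex{0} = 1
g(6) = mex{0} = 1
g(7) = mex{0} = 1
g(8) = mex{0} = 1
g(9) = mex{0} = 1
g(10) = mex{0,1} = 2
g(11) = mex{0,1} = 2
g(12) = mex{0,1} = 2
g(13) = mex{1} = 0
So g(13) = 0.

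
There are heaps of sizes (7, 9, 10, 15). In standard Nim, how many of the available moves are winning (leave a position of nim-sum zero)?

Nim-sum: 7 ^ 9 ^ 10 ^ 15 = 11.
The overall nim-sum is X = 11. A heap of size p has a winning move iff p XOR X < p (reduce it to p XOR X).
  7: 7 XOR 11 = 12 ≥ 7 — no move.
  9: 9 XOR 11 = 2 < 9 — winning move (to 2).
  10: 10 XOR 11 = 1 < 10 — winning move (to 1).
  15: 15 XOR 11 = 4 < 15 — winning move (to 4).
That gives 3 winning moves.

3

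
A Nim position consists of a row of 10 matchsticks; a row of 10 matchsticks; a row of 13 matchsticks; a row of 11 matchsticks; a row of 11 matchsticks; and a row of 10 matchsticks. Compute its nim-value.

Write each in binary and XOR column by column:
  1010  (10)
  1010  (10)
  1101  (13)
  1011  (11)
  1011  (11)
  1010  (10)
  ----
  0111  (7)

7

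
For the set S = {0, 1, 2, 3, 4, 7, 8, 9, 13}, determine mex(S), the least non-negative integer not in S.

The values 0, 1, 2, 3, 4 are all present; 5 is the first non-negative integer missing from the set.

5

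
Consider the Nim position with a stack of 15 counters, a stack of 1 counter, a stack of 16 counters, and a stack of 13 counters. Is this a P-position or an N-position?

N-position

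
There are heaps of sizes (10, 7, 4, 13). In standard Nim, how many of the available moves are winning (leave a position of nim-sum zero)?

3

Compute the nim-sum pairwise:
10 ⊕ 7 = 13
13 ⊕ 4 = 9
9 ⊕ 13 = 4
The overall nim-sum is X = 4. A heap of size p has a winning move iff p XOR X < p (reduce it to p XOR X).
  10: 10 XOR 4 = 14 ≥ 10 — no move.
  7: 7 XOR 4 = 3 < 7 — winning move (to 3).
  4: 4 XOR 4 = 0 < 4 — winning move (to 0).
  13: 13 XOR 4 = 9 < 13 — winning move (to 9).
That gives 3 winning moves.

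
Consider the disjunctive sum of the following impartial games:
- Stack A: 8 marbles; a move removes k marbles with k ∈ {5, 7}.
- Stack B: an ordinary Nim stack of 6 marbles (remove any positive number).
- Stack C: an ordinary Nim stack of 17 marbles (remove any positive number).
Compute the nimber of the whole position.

22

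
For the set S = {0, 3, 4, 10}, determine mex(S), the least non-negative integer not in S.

1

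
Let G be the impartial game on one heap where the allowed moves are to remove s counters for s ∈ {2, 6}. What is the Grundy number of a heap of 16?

Compute g(0), g(1), … for moves {2, 6}:
k:     0  1  2  3  4  5  6  7  8  9 10 11 12 13 14 15 16
g(k):  0  0  1  1  0  0  1  1  0  0  1  1  0  0  1  1  0
So g(16) = 0.

0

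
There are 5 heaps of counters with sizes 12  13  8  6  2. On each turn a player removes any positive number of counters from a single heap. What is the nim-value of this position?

In binary:
  1100  (12)
  1101  (13)
  1000  (8)
  0110  (6)
  0010  (2)
  ----
  1101  (13)

13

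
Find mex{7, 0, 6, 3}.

0 is in the set but 1 is not, so the mex is 1.

1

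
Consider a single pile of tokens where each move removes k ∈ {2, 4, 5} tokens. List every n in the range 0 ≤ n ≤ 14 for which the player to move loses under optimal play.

0, 1, 7, 8, 14

Compute g(0), g(1), … for moves {2, 4, 5}:
k:     0  1  2  3  4  5  6  7  8  9 10 11 12 13 14
g(k):  0  0  1  1  2  2  3  0  0  1  1  2  2  3  0
The P-positions (g = 0) in 0..14 are 0, 1, 7, 8, 14.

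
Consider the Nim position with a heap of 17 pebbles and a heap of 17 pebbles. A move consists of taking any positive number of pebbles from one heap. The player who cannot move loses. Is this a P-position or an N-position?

Nim-sum: 17 XOR 17 = 0.
The nim-sum is 0, so this is a P-position: the player to move is in a losing position under optimal play.

P-position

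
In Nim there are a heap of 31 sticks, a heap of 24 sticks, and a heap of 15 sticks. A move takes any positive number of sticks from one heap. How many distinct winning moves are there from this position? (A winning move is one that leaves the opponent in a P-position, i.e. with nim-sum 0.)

Compute the nim-sum pairwise:
31 ^ 24 = 7
7 ^ 15 = 8
The overall nim-sum is X = 8. A heap of size p has a winning move iff p XOR X < p (reduce it to p XOR X).
  31: 31 XOR 8 = 23 < 31 — winning move (to 23).
  24: 24 XOR 8 = 16 < 24 — winning move (to 16).
  15: 15 XOR 8 = 7 < 15 — winning move (to 7).
That gives 3 winning moves.

3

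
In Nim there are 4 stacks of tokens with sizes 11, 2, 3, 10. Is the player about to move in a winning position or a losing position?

Losing position

In binary:
  1011  (11)
  0010  (2)
  0011  (3)
  1010  (10)
  ----
  0000  (0)
The nim-sum is 0, so this is a P-position: the player to move is in a losing position under optimal play.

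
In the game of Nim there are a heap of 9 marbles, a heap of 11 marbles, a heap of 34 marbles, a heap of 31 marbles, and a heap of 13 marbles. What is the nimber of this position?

50

In binary:
  001001  (9)
  001011  (11)
  100010  (34)
  011111  (31)
  001101  (13)
  ------
  110010  (50)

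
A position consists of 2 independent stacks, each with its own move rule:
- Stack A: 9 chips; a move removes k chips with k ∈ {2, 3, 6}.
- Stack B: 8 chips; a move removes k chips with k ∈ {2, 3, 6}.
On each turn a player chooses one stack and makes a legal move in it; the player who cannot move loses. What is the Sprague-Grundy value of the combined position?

2

Build the Grundy sequence for stack A with g(k) = mex{g(k−s) : s ∈ {2, 3, 6}, s ≤ k}:
k:     0  1  2  3  4  5  6  7  8  9
g(k):  0  0  1  1  2  0  3  1  2  0
So g(9) = 0.
For stack B, compute g(0), g(1), … with moves {2, 3, 6}:
k:     0  1  2  3  4  5  6  7  8
g(k):  0  0  1  1  2  0  3  1  2
So g(8) = 2.
By the Sprague-Grundy theorem, the Grundy value of a sum of independent games is the XOR of the component values.
Combined value = 0 ⊕ 2 = 2.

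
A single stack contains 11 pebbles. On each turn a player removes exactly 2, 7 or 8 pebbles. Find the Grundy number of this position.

Build the Grundy sequence with g(k) = mex{g(k−s) : s ∈ {2, 7, 8}, s ≤ k}:
g(0) = mex{} = 0
g(1) = mex{} = 0
g(2) = mex{0} = 1
g(3) = mex{0} = 1
g(4) = mex{1} = 0
g(5) = mex{1} = 0
g(6) = mex{0} = 1
g(7) = mex{0} = 1
g(8) = mex{0,1} = 2
g(9) = mex{0,1} = 2
g(10) = mex{1,2} = 0
g(11) = mex{0,1,2} = 3
So g(11) = 3.

3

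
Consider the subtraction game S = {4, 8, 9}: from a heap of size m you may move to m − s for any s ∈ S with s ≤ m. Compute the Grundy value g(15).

0

Compute g(0), g(1), … for moves {4, 8, 9}:
k:     0  1  2  3  4  5  6  7  8  9 10 11 12 13 14 15
g(k):  0  0  0  0  1  1  1  1  2  2  2  2  3  0  0  0
So g(15) = 0.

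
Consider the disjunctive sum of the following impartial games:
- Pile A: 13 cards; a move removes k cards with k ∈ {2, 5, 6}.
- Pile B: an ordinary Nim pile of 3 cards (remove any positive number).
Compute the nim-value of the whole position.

2

Build the Grundy sequence for pile A with g(k) = mex{g(k−s) : s ∈ {2, 5, 6}, s ≤ k}:
k:     0  1  2  3  4  5  6  7  8  9 10 11 12 13
g(k):  0  0  1  1  0  2  1  3  0  2  1  0  0  1
So g(13) = 1.
Pile B is a plain Nim pile of size 3, so its Grundy value is 3.
The value of a disjunctive sum is the nim-sum of the parts.
Combined value = 1 XOR 3 = 2.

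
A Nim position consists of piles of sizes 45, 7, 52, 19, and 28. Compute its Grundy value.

17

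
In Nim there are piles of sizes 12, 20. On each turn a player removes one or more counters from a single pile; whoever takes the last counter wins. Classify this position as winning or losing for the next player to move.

Winning position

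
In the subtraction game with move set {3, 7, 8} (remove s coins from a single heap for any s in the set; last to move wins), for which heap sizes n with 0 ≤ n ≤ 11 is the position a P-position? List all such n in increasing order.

0, 1, 2, 6, 11

Build the Grundy sequence with g(k) = mex{g(k−s) : s ∈ {3, 7, 8}, s ≤ k}:
g(0) = mex{} = 0
g(1) = mex{} = 0
g(2) = mex{} = 0
g(3) = mex{0} = 1
g(4) = mex{0} = 1
g(5) = mex{0} = 1
g(6) = mex{1} = 0
g(7) = mex{0,1} = 2
g(8) = mex{0,1} = 2
g(9) = mex{0} = 1
g(10) = mex{0,1,2} = 3
g(11) = mex{1,2} = 0
The P-positions (g = 0) in 0..11 are 0, 1, 2, 6, 11.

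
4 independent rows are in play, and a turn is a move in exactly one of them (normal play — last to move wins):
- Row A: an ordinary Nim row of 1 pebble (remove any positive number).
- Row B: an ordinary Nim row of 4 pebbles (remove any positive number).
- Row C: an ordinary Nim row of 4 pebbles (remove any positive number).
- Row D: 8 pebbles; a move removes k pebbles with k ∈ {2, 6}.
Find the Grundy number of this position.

Row A is a plain Nim row of size 1, so its Grundy value is 1.
Row B is a plain Nim row of size 4, so its Grundy value is 4.
Row C is a plain Nim row of size 4, so its Grundy value is 4.
For row D, compute g(0), g(1), … with moves {2, 6}:
k:     0  1  2  3  4  5  6  7  8
g(k):  0  0  1  1  0  0  1  1  0
So g(8) = 0.
The value of a disjunctive sum is the nim-sum of the parts.
Combined value = 1 XOR 4 XOR 4 XOR 0 = 1.

1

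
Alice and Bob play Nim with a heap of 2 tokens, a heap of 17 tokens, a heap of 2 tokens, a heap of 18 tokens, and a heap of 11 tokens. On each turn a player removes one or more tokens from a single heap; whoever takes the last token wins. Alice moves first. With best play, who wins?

Alice wins

In binary:
  00010  (2)
  10001  (17)
  00010  (2)
  10010  (18)
  01011  (11)
  -----
  01000  (8)
The nim-sum is 8 ≠ 0, so this is an N-position: the player to move can win; Alice has a winning move.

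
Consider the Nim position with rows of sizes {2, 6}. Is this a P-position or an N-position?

N-position

Compute the nim-sum pairwise:
2 ^ 6 = 4
The nim-sum is 4 ≠ 0, so this is an N-position: the player to move can win.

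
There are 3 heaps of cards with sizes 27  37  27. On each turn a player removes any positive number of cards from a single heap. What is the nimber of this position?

Nim-sum: 27 ⊕ 37 ⊕ 27 = 37.

37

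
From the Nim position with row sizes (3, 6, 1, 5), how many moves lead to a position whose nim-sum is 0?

In binary:
  011  (3)
  110  (6)
  001  (1)
  101  (5)
  ---
  001  (1)
The overall nim-sum is X = 1. A row of size p has a winning move iff p XOR X < p (reduce it to p XOR X).
  3: 3 XOR 1 = 2 < 3 — winning move (to 2).
  6: 6 XOR 1 = 7 ≥ 6 — no move.
  1: 1 XOR 1 = 0 < 1 — winning move (to 0).
  5: 5 XOR 1 = 4 < 5 — winning move (to 4).
That gives 3 winning moves.

3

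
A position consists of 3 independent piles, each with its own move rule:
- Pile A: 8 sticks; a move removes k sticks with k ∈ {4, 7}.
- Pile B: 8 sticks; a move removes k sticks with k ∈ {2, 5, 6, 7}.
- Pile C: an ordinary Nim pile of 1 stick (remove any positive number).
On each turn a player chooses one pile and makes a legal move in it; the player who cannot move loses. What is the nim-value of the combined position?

1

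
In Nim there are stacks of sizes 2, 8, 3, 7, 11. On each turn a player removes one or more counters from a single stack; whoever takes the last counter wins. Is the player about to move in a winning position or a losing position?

Winning position

Compute the nim-sum pairwise:
2 ⊕ 8 = 10
10 ⊕ 3 = 9
9 ⊕ 7 = 14
14 ⊕ 11 = 5
The nim-sum is 5 ≠ 0, so this is an N-position: the player to move can win.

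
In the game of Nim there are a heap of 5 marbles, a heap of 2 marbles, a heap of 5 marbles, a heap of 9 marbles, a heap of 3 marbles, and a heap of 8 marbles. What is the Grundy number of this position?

Nim-sum: 5 XOR 2 XOR 5 XOR 9 XOR 3 XOR 8 = 0.

0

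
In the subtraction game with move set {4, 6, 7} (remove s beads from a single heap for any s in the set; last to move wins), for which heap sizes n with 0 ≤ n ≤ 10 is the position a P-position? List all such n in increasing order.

0, 1, 2, 3

Compute g(0), g(1), … for moves {4, 6, 7}:
k:     0  1  2  3  4  5  6  7  8  9 10
g(k):  0  0  0  0  1  1  1  1  2  2  2
The P-positions (g = 0) in 0..10 are 0, 1, 2, 3.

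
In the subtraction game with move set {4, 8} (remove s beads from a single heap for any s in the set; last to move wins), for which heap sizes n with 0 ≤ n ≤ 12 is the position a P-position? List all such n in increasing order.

0, 1, 2, 3, 12

Compute g(0), g(1), … for moves {4, 8}:
g(0) = mex{} = 0
g(1) = mex{} = 0
g(2) = mex{} = 0
g(3) = mex{} = 0
g(4) = mex{0} = 1
g(5) = mex{0} = 1
g(6) = mex{0} = 1
g(7) = mex{0} = 1
g(8) = mex{0,1} = 2
g(9) = mex{0,1} = 2
g(10) = mex{0,1} = 2
g(11) = mex{0,1} = 2
g(12) = mex{1,2} = 0
The P-positions (g = 0) in 0..12 are 0, 1, 2, 3, 12.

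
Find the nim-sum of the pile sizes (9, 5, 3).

15

Nim-sum: 9 XOR 5 XOR 3 = 15.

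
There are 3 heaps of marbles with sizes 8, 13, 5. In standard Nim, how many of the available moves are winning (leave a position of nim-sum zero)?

Bitwise XOR of the heap sizes:
  1000  (8)
  1101  (13)
  0101  (5)
  ----
  0000  (0)
The nim-sum is already 0, so every move leaves a nonzero nim-sum — there are no winning moves.

0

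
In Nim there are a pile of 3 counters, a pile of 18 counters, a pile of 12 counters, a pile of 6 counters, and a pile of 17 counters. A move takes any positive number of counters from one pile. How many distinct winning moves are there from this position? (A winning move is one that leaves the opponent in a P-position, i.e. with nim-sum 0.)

Compute the nim-sum pairwise:
3 ^ 18 = 17
17 ^ 12 = 29
29 ^ 6 = 27
27 ^ 17 = 10
The overall nim-sum is X = 10. A pile of size p has a winning move iff p XOR X < p (reduce it to p XOR X).
  3: 3 XOR 10 = 9 ≥ 3 — no move.
  18: 18 XOR 10 = 24 ≥ 18 — no move.
  12: 12 XOR 10 = 6 < 12 — winning move (to 6).
  6: 6 XOR 10 = 12 ≥ 6 — no move.
  17: 17 XOR 10 = 27 ≥ 17 — no move.
That gives 1 winning move.

1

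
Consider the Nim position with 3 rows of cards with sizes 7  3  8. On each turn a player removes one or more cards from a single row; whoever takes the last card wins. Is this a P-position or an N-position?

Nim-sum: 7 ^ 3 ^ 8 = 12.
The nim-sum is 12 ≠ 0, so this is an N-position: the player to move can win.

N-position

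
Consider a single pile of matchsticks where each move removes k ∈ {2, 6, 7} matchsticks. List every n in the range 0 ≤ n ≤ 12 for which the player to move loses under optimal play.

0, 1, 4, 5, 9

Compute g(0), g(1), … for moves {2, 6, 7}:
g(0) = mex{} = 0
g(1) = mex{} = 0
g(2) = mex{0} = 1
g(3) = mex{0} = 1
g(4) = mex{1} = 0
g(5) = mex{1} = 0
g(6) = mex{0} = 1
g(7) = mex{0} = 1
g(8) = mex{0,1} = 2
g(9) = mex{1} = 0
g(10) = mex{0,1,2} = 3
g(11) = mex{0} = 1
g(12) = mex{0,1,3} = 2
The P-positions (g = 0) in 0..12 are 0, 1, 4, 5, 9.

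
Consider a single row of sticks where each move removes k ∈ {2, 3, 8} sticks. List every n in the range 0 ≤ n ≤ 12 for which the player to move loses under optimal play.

0, 1, 5, 6, 10, 11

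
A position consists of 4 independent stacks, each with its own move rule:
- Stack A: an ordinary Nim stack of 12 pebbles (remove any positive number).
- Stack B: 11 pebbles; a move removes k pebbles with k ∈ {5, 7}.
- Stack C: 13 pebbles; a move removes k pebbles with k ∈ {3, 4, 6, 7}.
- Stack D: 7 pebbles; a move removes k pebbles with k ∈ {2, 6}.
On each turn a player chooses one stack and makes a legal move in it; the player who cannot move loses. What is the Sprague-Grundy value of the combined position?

14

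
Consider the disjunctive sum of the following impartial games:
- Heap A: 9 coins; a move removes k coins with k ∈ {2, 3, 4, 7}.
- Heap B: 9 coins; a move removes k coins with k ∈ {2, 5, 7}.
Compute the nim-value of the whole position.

For heap A, compute g(0), g(1), … with moves {2, 3, 4, 7}:
k:     0  1  2  3  4  5  6  7  8  9
g(k):  0  0  1  1  2  2  0  3  1  4
So g(9) = 4.
For heap B, compute g(0), g(1), … with moves {2, 5, 7}:
k:     0  1  2  3  4  5  6  7  8  9
g(k):  0  0  1  1  0  2  1  3  2  2
So g(9) = 2.
By the Sprague-Grundy theorem, the Grundy value of a sum of independent games is the XOR of the component values.
Combined value = 4 XOR 2 = 6.

6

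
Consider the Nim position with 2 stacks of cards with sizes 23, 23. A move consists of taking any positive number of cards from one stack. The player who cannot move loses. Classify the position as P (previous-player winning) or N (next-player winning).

Write each in binary and XOR column by column:
  10111  (23)
  10111  (23)
  -----
  00000  (0)
The nim-sum is 0, so this is a P-position: the player to move is in a losing position under optimal play.

P-position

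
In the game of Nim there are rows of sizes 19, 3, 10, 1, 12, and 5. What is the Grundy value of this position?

18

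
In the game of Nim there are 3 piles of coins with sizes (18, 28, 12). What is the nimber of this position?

Bitwise XOR of the heap sizes:
  10010  (18)
  11100  (28)
  01100  (12)
  -----
  00010  (2)

2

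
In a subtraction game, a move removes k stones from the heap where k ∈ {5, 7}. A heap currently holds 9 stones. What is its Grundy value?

1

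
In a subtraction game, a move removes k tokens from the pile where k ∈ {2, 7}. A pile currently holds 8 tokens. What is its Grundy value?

Grundy values for subtraction set {2, 7}:
k:     0  1  2  3  4  5  6  7  8
g(k):  0  0  1  1  0  0  1  1  2
So g(8) = 2.

2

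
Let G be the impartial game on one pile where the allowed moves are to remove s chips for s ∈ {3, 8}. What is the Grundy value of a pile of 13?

0

Compute g(0), g(1), … for moves {3, 8}:
k:     0  1  2  3  4  5  6  7  8  9 10 11 12 13
g(k):  0  0  0  1  1  1  0  0  2  1  1  0  0  0
So g(13) = 0.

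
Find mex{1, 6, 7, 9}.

0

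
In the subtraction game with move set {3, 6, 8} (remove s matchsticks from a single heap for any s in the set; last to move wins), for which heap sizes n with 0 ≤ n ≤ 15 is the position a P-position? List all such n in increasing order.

0, 1, 2, 11, 12, 13

Compute g(0), g(1), … for moves {3, 6, 8}:
k:     0  1  2  3  4  5  6  7  8  9 10 11 12 13 14 15
g(k):  0  0  0  1  1  1  2  2  2  3  3  0  0  0  1  1
The P-positions (g = 0) in 0..15 are 0, 1, 2, 11, 12, 13.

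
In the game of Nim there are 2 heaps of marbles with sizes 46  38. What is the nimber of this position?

8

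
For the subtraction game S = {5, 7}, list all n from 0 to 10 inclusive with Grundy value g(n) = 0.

Compute g(0), g(1), … for moves {5, 7}:
g(0) = mex{} = 0
g(1) = mex{} = 0
g(2) = mex{} = 0
g(3) = mex{} = 0
g(4) = mex{} = 0
g(5) = mex{0} = 1
g(6) = mex{0} = 1
g(7) = mex{0} = 1
g(8) = mex{0} = 1
g(9) = mex{0} = 1
g(10) = mex{0,1} = 2
The P-positions (g = 0) in 0..10 are 0, 1, 2, 3, 4.

0, 1, 2, 3, 4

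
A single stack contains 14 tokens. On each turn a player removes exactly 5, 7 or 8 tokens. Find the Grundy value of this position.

Compute g(0), g(1), … for moves {5, 7, 8}:
k:     0  1  2  3  4  5  6  7  8  9 10 11 12 13 14
g(k):  0  0  0  0  0  1  1  1  1  1  2  2  2  0  0
So g(14) = 0.

0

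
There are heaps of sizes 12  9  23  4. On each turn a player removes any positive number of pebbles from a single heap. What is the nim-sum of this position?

In binary:
  01100  (12)
  01001  (9)
  10111  (23)
  00100  (4)
  -----
  10110  (22)

22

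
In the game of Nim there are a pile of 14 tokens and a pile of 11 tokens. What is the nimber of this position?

Compute the nim-sum pairwise:
14 XOR 11 = 5

5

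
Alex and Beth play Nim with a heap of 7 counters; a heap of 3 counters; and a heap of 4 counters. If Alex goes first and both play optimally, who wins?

Beth wins

Nim-sum: 7 ^ 3 ^ 4 = 0.
The nim-sum is 0, so this is a P-position: the player to move is in a losing position under optimal play; Alex is about to move from it and so loses — Beth wins.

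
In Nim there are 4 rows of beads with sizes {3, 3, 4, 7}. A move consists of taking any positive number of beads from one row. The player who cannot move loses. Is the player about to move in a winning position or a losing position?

Winning position

Nim-sum: 3 XOR 3 XOR 4 XOR 7 = 3.
The nim-sum is 3 ≠ 0, so this is an N-position: the player to move can win.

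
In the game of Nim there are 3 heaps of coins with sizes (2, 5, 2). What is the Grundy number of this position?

5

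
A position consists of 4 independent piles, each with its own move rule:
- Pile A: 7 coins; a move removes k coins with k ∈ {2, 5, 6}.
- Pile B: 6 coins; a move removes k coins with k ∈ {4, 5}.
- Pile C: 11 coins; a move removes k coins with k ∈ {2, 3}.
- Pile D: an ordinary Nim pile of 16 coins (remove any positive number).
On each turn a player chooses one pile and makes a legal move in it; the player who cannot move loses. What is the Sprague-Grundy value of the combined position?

18

For pile A, compute g(0), g(1), … with moves {2, 5, 6}:
g(0) = mex{} = 0
g(1) = mex{} = 0
g(2) = mex{0} = 1
g(3) = mex{0} = 1
g(4) = mex{1} = 0
g(5) = mex{0,1} = 2
g(6) = mex{0} = 1
g(7) = mex{0,1,2} = 3
So g(7) = 3.
Grundy values for pile B (subtraction set {4, 5}):
k:     0  1  2  3  4  5  6
g(k):  0  0  0  0  1  1  1
So g(6) = 1.
For pile C, compute g(0), g(1), … with moves {2, 3}:
k:     0  1  2  3  4  5  6  7  8  9 10 11
g(k):  0  0  1  1  2  0  0  1  1  2  0  0
So g(11) = 0.
Pile D is a plain Nim pile of size 16, so its Grundy value is 16.
The value of a disjunctive sum is the nim-sum of the parts.
Combined value = 3 XOR 1 XOR 0 XOR 16 = 18.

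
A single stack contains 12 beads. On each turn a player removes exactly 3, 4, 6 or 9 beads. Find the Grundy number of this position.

0

Build the Grundy sequence with g(k) = mex{g(k−s) : s ∈ {3, 4, 6, 9}, s ≤ k}:
k:     0  1  2  3  4  5  6  7  8  9 10 11 12
g(k):  0  0  0  1  1  1  2  2  2  3  3  3  0
So g(12) = 0.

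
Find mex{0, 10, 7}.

1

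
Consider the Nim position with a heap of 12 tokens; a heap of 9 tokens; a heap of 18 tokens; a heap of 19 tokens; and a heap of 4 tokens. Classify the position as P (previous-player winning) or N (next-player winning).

Nim-sum: 12 ^ 9 ^ 18 ^ 19 ^ 4 = 0.
The nim-sum is 0, so this is a P-position: the player to move is in a losing position under optimal play.

P-position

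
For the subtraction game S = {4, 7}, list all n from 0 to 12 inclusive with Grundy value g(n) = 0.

Grundy values for subtraction set {4, 7}:
g(0) = mex{} = 0
g(1) = mex{} = 0
g(2) = mex{} = 0
g(3) = mex{} = 0
g(4) = mex{0} = 1
g(5) = mex{0} = 1
g(6) = mex{0} = 1
g(7) = mex{0} = 1
g(8) = mex{0,1} = 2
g(9) = mex{0,1} = 2
g(10) = mex{0,1} = 2
g(11) = mex{1} = 0
g(12) = mex{1,2} = 0
The P-positions (g = 0) in 0..12 are 0, 1, 2, 3, 11, 12.

0, 1, 2, 3, 11, 12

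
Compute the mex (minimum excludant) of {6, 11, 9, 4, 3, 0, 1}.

The values 0, 1 are all present; 2 is the first non-negative integer missing from the set.

2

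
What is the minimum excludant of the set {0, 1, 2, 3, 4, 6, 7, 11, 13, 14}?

5

The values 0, 1, 2, 3, 4 are all present; 5 is the first non-negative integer missing from the set.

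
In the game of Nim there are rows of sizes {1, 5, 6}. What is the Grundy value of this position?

2

Compute the nim-sum pairwise:
1 ^ 5 = 4
4 ^ 6 = 2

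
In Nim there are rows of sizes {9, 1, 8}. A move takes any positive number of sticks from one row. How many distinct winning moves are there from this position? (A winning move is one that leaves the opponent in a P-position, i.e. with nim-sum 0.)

0

Compute the nim-sum pairwise:
9 ^ 1 = 8
8 ^ 8 = 0
The nim-sum is already 0, so every move leaves a nonzero nim-sum — there are no winning moves.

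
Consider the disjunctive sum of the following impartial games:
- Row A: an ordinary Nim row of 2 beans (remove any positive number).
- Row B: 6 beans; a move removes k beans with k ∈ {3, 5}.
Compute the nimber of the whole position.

Row A is a plain Nim row of size 2, so its Grundy value is 2.
For row B, compute g(0), g(1), … with moves {3, 5}:
g(0) = mex{} = 0
g(1) = mex{} = 0
g(2) = mex{} = 0
g(3) = mex{0} = 1
g(4) = mex{0} = 1
g(5) = mex{0} = 1
g(6) = mex{0,1} = 2
So g(6) = 2.
The value of a disjunctive sum is the nim-sum of the parts.
Combined value = 2 XOR 2 = 0.

0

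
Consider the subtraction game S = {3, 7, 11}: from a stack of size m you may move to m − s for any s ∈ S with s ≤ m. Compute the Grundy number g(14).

Build the Grundy sequence with g(k) = mex{g(k−s) : s ∈ {3, 7, 11}, s ≤ k}:
k:     0  1  2  3  4  5  6  7  8  9 10 11 12 13 14
g(k):  0  0  0  1  1  1  0  2  2  1  0  3  2  1  0
So g(14) = 0.

0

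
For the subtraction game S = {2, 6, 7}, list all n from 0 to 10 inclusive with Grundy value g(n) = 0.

Compute g(0), g(1), … for moves {2, 6, 7}:
g(0) = mex{} = 0
g(1) = mex{} = 0
g(2) = mex{0} = 1
g(3) = mex{0} = 1
g(4) = mex{1} = 0
g(5) = mex{1} = 0
g(6) = mex{0} = 1
g(7) = mex{0} = 1
g(8) = mex{0,1} = 2
g(9) = mex{1} = 0
g(10) = mex{0,1,2} = 3
The P-positions (g = 0) in 0..10 are 0, 1, 4, 5, 9.

0, 1, 4, 5, 9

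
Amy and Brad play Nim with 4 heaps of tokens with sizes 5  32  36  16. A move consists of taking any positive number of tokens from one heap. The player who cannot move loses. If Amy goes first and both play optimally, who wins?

Amy wins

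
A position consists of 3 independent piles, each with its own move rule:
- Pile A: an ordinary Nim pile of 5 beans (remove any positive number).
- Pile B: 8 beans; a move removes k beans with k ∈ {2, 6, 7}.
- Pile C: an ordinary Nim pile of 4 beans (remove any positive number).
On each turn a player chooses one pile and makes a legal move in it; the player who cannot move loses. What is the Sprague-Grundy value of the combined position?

3

Pile A is a plain Nim pile of size 5, so its Grundy value is 5.
For pile B, compute g(0), g(1), … with moves {2, 6, 7}:
k:     0  1  2  3  4  5  6  7  8
g(k):  0  0  1  1  0  0  1  1  2
So g(8) = 2.
Pile C is a plain Nim pile of size 4, so its Grundy value is 4.
The value of a disjunctive sum is the nim-sum of the parts.
Combined value = 5 ⊕ 2 ⊕ 4 = 3.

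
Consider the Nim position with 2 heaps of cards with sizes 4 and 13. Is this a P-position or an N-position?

N-position

Compute the nim-sum pairwise:
4 ^ 13 = 9
The nim-sum is 9 ≠ 0, so this is an N-position: the player to move can win.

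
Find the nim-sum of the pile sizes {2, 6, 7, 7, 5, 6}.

Nim-sum: 2 ⊕ 6 ⊕ 7 ⊕ 7 ⊕ 5 ⊕ 6 = 7.

7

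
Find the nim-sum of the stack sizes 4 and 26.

Nim-sum: 4 ⊕ 26 = 30.

30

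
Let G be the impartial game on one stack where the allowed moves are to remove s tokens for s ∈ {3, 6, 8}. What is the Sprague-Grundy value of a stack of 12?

0

Grundy values for subtraction set {3, 6, 8}:
k:     0  1  2  3  4  5  6  7  8  9 10 11 12
g(k):  0  0  0  1  1  1  2  2  2  3  3  0  0
So g(12) = 0.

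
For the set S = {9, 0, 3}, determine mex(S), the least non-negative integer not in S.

0 is in the set but 1 is not, so the mex is 1.

1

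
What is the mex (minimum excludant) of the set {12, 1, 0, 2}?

The values 0, 1, 2 are all present; 3 is the first non-negative integer missing from the set.

3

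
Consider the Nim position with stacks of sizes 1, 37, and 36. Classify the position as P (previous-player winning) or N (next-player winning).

Nim-sum: 1 ⊕ 37 ⊕ 36 = 0.
The nim-sum is 0, so this is a P-position: the player to move is in a losing position under optimal play.

P-position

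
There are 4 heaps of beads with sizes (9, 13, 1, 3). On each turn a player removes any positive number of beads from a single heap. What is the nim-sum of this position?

6

Compute the nim-sum pairwise:
9 ⊕ 13 = 4
4 ⊕ 1 = 5
5 ⊕ 3 = 6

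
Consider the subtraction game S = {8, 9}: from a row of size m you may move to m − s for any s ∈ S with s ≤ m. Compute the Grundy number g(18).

0

Compute g(0), g(1), … for moves {8, 9}:
k:     0  1  2  3  4  5  6  7  8  9 10 11 12 13 14 15 16 17 18
g(k):  0  0  0  0  0  0  0  0  1  1  1  1  1  1  1  1  2  0  0
So g(18) = 0.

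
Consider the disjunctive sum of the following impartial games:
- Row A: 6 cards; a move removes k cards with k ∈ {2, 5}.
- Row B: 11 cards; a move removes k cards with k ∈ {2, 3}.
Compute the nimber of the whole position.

1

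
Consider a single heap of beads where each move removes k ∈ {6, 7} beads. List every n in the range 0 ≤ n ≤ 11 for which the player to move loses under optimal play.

0, 1, 2, 3, 4, 5

Compute g(0), g(1), … for moves {6, 7}:
g(0) = mex{} = 0
g(1) = mex{} = 0
g(2) = mex{} = 0
g(3) = mex{} = 0
g(4) = mex{} = 0
g(5) = mex{} = 0
g(6) = mex{0} = 1
g(7) = mex{0} = 1
g(8) = mex{0} = 1
g(9) = mex{0} = 1
g(10) = mex{0} = 1
g(11) = mex{0} = 1
The P-positions (g = 0) in 0..11 are 0, 1, 2, 3, 4, 5.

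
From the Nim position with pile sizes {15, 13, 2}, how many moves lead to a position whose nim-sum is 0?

Compute the nim-sum pairwise:
15 ⊕ 13 = 2
2 ⊕ 2 = 0
The nim-sum is already 0, so every move leaves a nonzero nim-sum — there are no winning moves.

0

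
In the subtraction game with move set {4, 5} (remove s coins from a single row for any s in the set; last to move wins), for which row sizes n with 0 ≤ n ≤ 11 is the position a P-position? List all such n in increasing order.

0, 1, 2, 3, 9, 10, 11

Build the Grundy sequence with g(k) = mex{g(k−s) : s ∈ {4, 5}, s ≤ k}:
k:     0  1  2  3  4  5  6  7  8  9 10 11
g(k):  0  0  0  0  1  1  1  1  2  0  0  0
The P-positions (g = 0) in 0..11 are 0, 1, 2, 3, 9, 10, 11.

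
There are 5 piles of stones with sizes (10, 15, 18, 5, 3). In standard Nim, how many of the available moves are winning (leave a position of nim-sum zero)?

1

In binary:
  01010  (10)
  01111  (15)
  10010  (18)
  00101  (5)
  00011  (3)
  -----
  10001  (17)
The overall nim-sum is X = 17. A pile of size p has a winning move iff p XOR X < p (reduce it to p XOR X).
  10: 10 XOR 17 = 27 ≥ 10 — no move.
  15: 15 XOR 17 = 30 ≥ 15 — no move.
  18: 18 XOR 17 = 3 < 18 — winning move (to 3).
  5: 5 XOR 17 = 20 ≥ 5 — no move.
  3: 3 XOR 17 = 18 ≥ 3 — no move.
That gives 1 winning move.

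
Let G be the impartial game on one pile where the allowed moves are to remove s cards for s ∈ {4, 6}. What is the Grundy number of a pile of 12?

Grundy values for subtraction set {4, 6}:
g(0) = mex{} = 0
g(1) = mex{} = 0
g(2) = mex{} = 0
g(3) = mex{} = 0
g(4) = mex{0} = 1
g(5) = mex{0} = 1
g(6) = mex{0} = 1
g(7) = mex{0} = 1
g(8) = mex{0,1} = 2
g(9) = mex{0,1} = 2
g(10) = mex{1} = 0
g(11) = mex{1} = 0
g(12) = mex{1,2} = 0
So g(12) = 0.

0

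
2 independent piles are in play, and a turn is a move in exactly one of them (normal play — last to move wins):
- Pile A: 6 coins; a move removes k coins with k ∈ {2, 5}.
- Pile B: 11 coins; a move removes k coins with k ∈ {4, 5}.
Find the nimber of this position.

1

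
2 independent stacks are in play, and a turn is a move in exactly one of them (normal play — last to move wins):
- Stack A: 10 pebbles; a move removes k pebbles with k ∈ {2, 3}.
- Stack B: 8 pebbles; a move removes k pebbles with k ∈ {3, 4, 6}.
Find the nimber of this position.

Grundy values for stack A (subtraction set {2, 3}):
g(0) = mex{} = 0
g(1) = mex{} = 0
g(2) = mex{0} = 1
g(3) = mex{0} = 1
g(4) = mex{0,1} = 2
g(5) = mex{1} = 0
g(6) = mex{1,2} = 0
g(7) = mex{0,2} = 1
g(8) = mex{0} = 1
g(9) = mex{0,1} = 2
g(10) = mex{1} = 0
So g(10) = 0.
Build the Grundy sequence for stack B with g(k) = mex{g(k−s) : s ∈ {3, 4, 6}, s ≤ k}:
k:     0  1  2  3  4  5  6  7  8
g(k):  0  0  0  1  1  1  2  2  2
So g(8) = 2.
By the Sprague-Grundy theorem, the Grundy value of a sum of independent games is the XOR of the component values.
Combined value = 0 ⊕ 2 = 2.

2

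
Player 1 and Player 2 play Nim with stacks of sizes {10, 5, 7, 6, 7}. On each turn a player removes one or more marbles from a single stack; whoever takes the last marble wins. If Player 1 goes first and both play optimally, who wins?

Nim-sum: 10 ⊕ 5 ⊕ 7 ⊕ 6 ⊕ 7 = 9.
The nim-sum is 9 ≠ 0, so this is an N-position: the player to move can win; Player 1 has a winning move.

Player 1 wins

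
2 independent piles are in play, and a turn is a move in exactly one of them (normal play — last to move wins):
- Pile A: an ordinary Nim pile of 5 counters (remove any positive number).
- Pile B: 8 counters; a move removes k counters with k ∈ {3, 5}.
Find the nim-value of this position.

Pile A is a plain Nim pile of size 5, so its Grundy value is 5.
For pile B, compute g(0), g(1), … with moves {3, 5}:
g(0) = mex{} = 0
g(1) = mex{} = 0
g(2) = mex{} = 0
g(3) = mex{0} = 1
g(4) = mex{0} = 1
g(5) = mex{0} = 1
g(6) = mex{0,1} = 2
g(7) = mex{0,1} = 2
g(8) = mex{1} = 0
So g(8) = 0.
By the Sprague-Grundy theorem, the Grundy value of a sum of independent games is the XOR of the component values.
Combined value = 5 ⊕ 0 = 5.

5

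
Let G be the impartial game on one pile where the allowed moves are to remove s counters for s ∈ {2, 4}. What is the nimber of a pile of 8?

1

Build the Grundy sequence with g(k) = mex{g(k−s) : s ∈ {2, 4}, s ≤ k}:
g(0) = mex{} = 0
g(1) = mex{} = 0
g(2) = mex{0} = 1
g(3) = mex{0} = 1
g(4) = mex{0,1} = 2
g(5) = mex{0,1} = 2
g(6) = mex{1,2} = 0
g(7) = mex{1,2} = 0
g(8) = mex{0,2} = 1
So g(8) = 1.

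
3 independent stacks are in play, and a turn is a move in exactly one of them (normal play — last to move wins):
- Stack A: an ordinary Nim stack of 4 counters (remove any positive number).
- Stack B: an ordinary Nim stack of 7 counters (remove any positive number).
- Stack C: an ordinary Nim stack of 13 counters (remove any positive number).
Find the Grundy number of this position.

Stack A is a plain Nim stack of size 4, so its Grundy value is 4.
Stack B is a plain Nim stack of size 7, so its Grundy value is 7.
Stack C is a plain Nim stack of size 13, so its Grundy value is 13.
By the Sprague-Grundy theorem, the Grundy value of a sum of independent games is the XOR of the component values.
Combined value = 4 ⊕ 7 ⊕ 13 = 14.

14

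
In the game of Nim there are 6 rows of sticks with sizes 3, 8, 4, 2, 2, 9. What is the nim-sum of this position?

6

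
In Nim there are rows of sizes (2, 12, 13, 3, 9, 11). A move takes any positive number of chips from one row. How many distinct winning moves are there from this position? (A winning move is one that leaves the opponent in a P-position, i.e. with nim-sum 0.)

Nim-sum: 2 ^ 12 ^ 13 ^ 3 ^ 9 ^ 11 = 2.
The overall nim-sum is X = 2. A row of size p has a winning move iff p XOR X < p (reduce it to p XOR X).
  2: 2 XOR 2 = 0 < 2 — winning move (to 0).
  12: 12 XOR 2 = 14 ≥ 12 — no move.
  13: 13 XOR 2 = 15 ≥ 13 — no move.
  3: 3 XOR 2 = 1 < 3 — winning move (to 1).
  9: 9 XOR 2 = 11 ≥ 9 — no move.
  11: 11 XOR 2 = 9 < 11 — winning move (to 9).
That gives 3 winning moves.

3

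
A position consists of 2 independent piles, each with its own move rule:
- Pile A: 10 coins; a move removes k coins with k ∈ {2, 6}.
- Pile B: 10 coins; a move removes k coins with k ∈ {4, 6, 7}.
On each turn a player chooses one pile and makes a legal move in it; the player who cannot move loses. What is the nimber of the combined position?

3

Grundy values for pile A (subtraction set {2, 6}):
k:     0  1  2  3  4  5  6  7  8  9 10
g(k):  0  0  1  1  0  0  1  1  0  0  1
So g(10) = 1.
For pile B, compute g(0), g(1), … with moves {4, 6, 7}:
k:     0  1  2  3  4  5  6  7  8  9 10
g(k):  0  0  0  0  1  1  1  1  2  2  2
So g(10) = 2.
The value of a disjunctive sum is the nim-sum of the parts.
Combined value = 1 XOR 2 = 3.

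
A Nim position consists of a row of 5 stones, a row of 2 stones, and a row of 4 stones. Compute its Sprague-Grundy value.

3

Nim-sum: 5 XOR 2 XOR 4 = 3.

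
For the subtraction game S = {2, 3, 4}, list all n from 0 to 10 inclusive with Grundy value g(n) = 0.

0, 1, 6, 7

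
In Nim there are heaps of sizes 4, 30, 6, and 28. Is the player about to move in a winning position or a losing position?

Losing position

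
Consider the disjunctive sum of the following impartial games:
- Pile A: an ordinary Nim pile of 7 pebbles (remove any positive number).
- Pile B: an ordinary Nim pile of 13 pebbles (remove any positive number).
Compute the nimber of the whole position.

10

Pile A is a plain Nim pile of size 7, so its Grundy value is 7.
Pile B is a plain Nim pile of size 13, so its Grundy value is 13.
The value of a disjunctive sum is the nim-sum of the parts.
Combined value = 7 XOR 13 = 10.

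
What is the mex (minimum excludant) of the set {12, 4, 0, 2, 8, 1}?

The values 0, 1, 2 are all present; 3 is the first non-negative integer missing from the set.

3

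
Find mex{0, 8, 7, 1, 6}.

2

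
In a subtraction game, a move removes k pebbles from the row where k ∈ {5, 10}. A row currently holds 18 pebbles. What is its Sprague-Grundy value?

0

Compute g(0), g(1), … for moves {5, 10}:
k:     0  1  2  3  4  5  6  7  8  9 10 11 12 13 14 15 16 17 18
g(k):  0  0  0  0  0  1  1  1  1  1  2  2  2  2  2  0  0  0  0
So g(18) = 0.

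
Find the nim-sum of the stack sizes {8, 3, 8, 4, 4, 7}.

4

Compute the nim-sum pairwise:
8 ⊕ 3 = 11
11 ⊕ 8 = 3
3 ⊕ 4 = 7
7 ⊕ 4 = 3
3 ⊕ 7 = 4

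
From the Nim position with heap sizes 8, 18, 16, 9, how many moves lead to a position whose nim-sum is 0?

Nim-sum: 8 ⊕ 18 ⊕ 16 ⊕ 9 = 3.
The overall nim-sum is X = 3. A heap of size p has a winning move iff p XOR X < p (reduce it to p XOR X).
  8: 8 XOR 3 = 11 ≥ 8 — no move.
  18: 18 XOR 3 = 17 < 18 — winning move (to 17).
  16: 16 XOR 3 = 19 ≥ 16 — no move.
  9: 9 XOR 3 = 10 ≥ 9 — no move.
That gives 1 winning move.

1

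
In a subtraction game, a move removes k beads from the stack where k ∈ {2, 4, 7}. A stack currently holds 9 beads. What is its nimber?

0

Compute g(0), g(1), … for moves {2, 4, 7}:
g(0) = mex{} = 0
g(1) = mex{} = 0
g(2) = mex{0} = 1
g(3) = mex{0} = 1
g(4) = mex{0,1} = 2
g(5) = mex{0,1} = 2
g(6) = mex{1,2} = 0
g(7) = mex{0,1,2} = 3
g(8) = mex{0,2} = 1
g(9) = mex{1,2,3} = 0
So g(9) = 0.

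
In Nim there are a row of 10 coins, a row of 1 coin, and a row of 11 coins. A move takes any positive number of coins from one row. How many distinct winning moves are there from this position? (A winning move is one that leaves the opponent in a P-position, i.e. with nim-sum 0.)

Nim-sum: 10 ⊕ 1 ⊕ 11 = 0.
The nim-sum is already 0, so every move leaves a nonzero nim-sum — there are no winning moves.

0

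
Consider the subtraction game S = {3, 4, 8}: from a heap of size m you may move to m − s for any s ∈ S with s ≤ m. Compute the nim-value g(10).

1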